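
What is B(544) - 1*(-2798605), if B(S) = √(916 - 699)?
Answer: 2798605 + √217 ≈ 2.7986e+6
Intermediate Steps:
B(S) = √217
B(544) - 1*(-2798605) = √217 - 1*(-2798605) = √217 + 2798605 = 2798605 + √217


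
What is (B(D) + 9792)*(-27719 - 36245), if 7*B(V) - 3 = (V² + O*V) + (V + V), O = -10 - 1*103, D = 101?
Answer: -4319936668/7 ≈ -6.1713e+8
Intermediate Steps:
O = -113 (O = -10 - 103 = -113)
B(V) = 3/7 - 111*V/7 + V²/7 (B(V) = 3/7 + ((V² - 113*V) + (V + V))/7 = 3/7 + ((V² - 113*V) + 2*V)/7 = 3/7 + (V² - 111*V)/7 = 3/7 + (-111*V/7 + V²/7) = 3/7 - 111*V/7 + V²/7)
(B(D) + 9792)*(-27719 - 36245) = ((3/7 - 111/7*101 + (⅐)*101²) + 9792)*(-27719 - 36245) = ((3/7 - 11211/7 + (⅐)*10201) + 9792)*(-63964) = ((3/7 - 11211/7 + 10201/7) + 9792)*(-63964) = (-1007/7 + 9792)*(-63964) = (67537/7)*(-63964) = -4319936668/7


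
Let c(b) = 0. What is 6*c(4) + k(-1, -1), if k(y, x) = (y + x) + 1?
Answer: -1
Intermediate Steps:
k(y, x) = 1 + x + y (k(y, x) = (x + y) + 1 = 1 + x + y)
6*c(4) + k(-1, -1) = 6*0 + (1 - 1 - 1) = 0 - 1 = -1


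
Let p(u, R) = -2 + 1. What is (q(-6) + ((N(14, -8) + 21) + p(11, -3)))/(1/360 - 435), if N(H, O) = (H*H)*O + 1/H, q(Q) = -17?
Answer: 3943620/1096193 ≈ 3.5976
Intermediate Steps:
N(H, O) = 1/H + O*H² (N(H, O) = H²*O + 1/H = O*H² + 1/H = 1/H + O*H²)
p(u, R) = -1
(q(-6) + ((N(14, -8) + 21) + p(11, -3)))/(1/360 - 435) = (-17 + (((1 - 8*14³)/14 + 21) - 1))/(1/360 - 435) = (-17 + (((1 - 8*2744)/14 + 21) - 1))/(1/360 - 435) = (-17 + (((1 - 21952)/14 + 21) - 1))/(-156599/360) = (-17 + (((1/14)*(-21951) + 21) - 1))*(-360/156599) = (-17 + ((-21951/14 + 21) - 1))*(-360/156599) = (-17 + (-21657/14 - 1))*(-360/156599) = (-17 - 21671/14)*(-360/156599) = -21909/14*(-360/156599) = 3943620/1096193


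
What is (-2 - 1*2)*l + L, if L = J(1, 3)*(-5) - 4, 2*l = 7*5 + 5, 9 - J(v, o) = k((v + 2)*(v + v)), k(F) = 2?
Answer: -119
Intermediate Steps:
J(v, o) = 7 (J(v, o) = 9 - 1*2 = 9 - 2 = 7)
l = 20 (l = (7*5 + 5)/2 = (35 + 5)/2 = (½)*40 = 20)
L = -39 (L = 7*(-5) - 4 = -35 - 4 = -39)
(-2 - 1*2)*l + L = (-2 - 1*2)*20 - 39 = (-2 - 2)*20 - 39 = -4*20 - 39 = -80 - 39 = -119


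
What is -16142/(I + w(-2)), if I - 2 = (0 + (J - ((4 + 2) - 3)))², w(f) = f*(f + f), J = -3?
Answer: -8071/23 ≈ -350.91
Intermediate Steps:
w(f) = 2*f² (w(f) = f*(2*f) = 2*f²)
I = 38 (I = 2 + (0 + (-3 - ((4 + 2) - 3)))² = 2 + (0 + (-3 - (6 - 3)))² = 2 + (0 + (-3 - 1*3))² = 2 + (0 + (-3 - 3))² = 2 + (0 - 6)² = 2 + (-6)² = 2 + 36 = 38)
-16142/(I + w(-2)) = -16142/(38 + 2*(-2)²) = -16142/(38 + 2*4) = -16142/(38 + 8) = -16142/46 = (1/46)*(-16142) = -8071/23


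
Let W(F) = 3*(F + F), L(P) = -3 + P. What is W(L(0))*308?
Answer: -5544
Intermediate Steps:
W(F) = 6*F (W(F) = 3*(2*F) = 6*F)
W(L(0))*308 = (6*(-3 + 0))*308 = (6*(-3))*308 = -18*308 = -5544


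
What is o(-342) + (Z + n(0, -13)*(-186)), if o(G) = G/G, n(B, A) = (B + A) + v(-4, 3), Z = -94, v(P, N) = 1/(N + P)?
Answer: 2511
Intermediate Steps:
n(B, A) = -1 + A + B (n(B, A) = (B + A) + 1/(3 - 4) = (A + B) + 1/(-1) = (A + B) - 1 = -1 + A + B)
o(G) = 1
o(-342) + (Z + n(0, -13)*(-186)) = 1 + (-94 + (-1 - 13 + 0)*(-186)) = 1 + (-94 - 14*(-186)) = 1 + (-94 + 2604) = 1 + 2510 = 2511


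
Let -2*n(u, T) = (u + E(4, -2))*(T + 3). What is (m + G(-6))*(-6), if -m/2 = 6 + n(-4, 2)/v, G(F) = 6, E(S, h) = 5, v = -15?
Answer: 38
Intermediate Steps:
n(u, T) = -(3 + T)*(5 + u)/2 (n(u, T) = -(u + 5)*(T + 3)/2 = -(5 + u)*(3 + T)/2 = -(3 + T)*(5 + u)/2)
m = -37/3 (m = -2*(6 + (-15/2 - 5/2*2 - 3/2*(-4) - 1/2*2*(-4))/(-15)) = -2*(6 + (-15/2 - 5 + 6 + 4)*(-1/15)) = -2*(6 - 5/2*(-1/15)) = -2*(6 + 1/6) = -2*37/6 = -37/3 ≈ -12.333)
(m + G(-6))*(-6) = (-37/3 + 6)*(-6) = -19/3*(-6) = 38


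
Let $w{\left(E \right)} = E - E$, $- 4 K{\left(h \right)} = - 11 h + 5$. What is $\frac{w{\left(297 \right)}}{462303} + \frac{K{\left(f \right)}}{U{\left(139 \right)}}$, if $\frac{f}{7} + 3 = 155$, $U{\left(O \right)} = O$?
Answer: $\frac{11699}{556} \approx 21.041$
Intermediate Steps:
$f = 1064$ ($f = -21 + 7 \cdot 155 = -21 + 1085 = 1064$)
$K{\left(h \right)} = - \frac{5}{4} + \frac{11 h}{4}$ ($K{\left(h \right)} = - \frac{- 11 h + 5}{4} = - \frac{5 - 11 h}{4} = - \frac{5}{4} + \frac{11 h}{4}$)
$w{\left(E \right)} = 0$
$\frac{w{\left(297 \right)}}{462303} + \frac{K{\left(f \right)}}{U{\left(139 \right)}} = \frac{0}{462303} + \frac{- \frac{5}{4} + \frac{11}{4} \cdot 1064}{139} = 0 \cdot \frac{1}{462303} + \left(- \frac{5}{4} + 2926\right) \frac{1}{139} = 0 + \frac{11699}{4} \cdot \frac{1}{139} = 0 + \frac{11699}{556} = \frac{11699}{556}$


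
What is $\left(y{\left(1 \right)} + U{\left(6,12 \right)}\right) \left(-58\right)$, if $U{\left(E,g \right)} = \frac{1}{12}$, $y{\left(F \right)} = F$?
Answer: $- \frac{377}{6} \approx -62.833$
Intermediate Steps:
$U{\left(E,g \right)} = \frac{1}{12}$
$\left(y{\left(1 \right)} + U{\left(6,12 \right)}\right) \left(-58\right) = \left(1 + \frac{1}{12}\right) \left(-58\right) = \frac{13}{12} \left(-58\right) = - \frac{377}{6}$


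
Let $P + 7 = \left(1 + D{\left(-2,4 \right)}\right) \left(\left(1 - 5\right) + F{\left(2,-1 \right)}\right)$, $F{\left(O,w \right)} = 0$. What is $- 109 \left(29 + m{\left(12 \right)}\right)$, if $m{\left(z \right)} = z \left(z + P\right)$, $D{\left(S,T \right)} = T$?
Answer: $16459$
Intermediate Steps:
$P = -27$ ($P = -7 + \left(1 + 4\right) \left(\left(1 - 5\right) + 0\right) = -7 + 5 \left(\left(1 - 5\right) + 0\right) = -7 + 5 \left(-4 + 0\right) = -7 + 5 \left(-4\right) = -7 - 20 = -27$)
$m{\left(z \right)} = z \left(-27 + z\right)$ ($m{\left(z \right)} = z \left(z - 27\right) = z \left(-27 + z\right)$)
$- 109 \left(29 + m{\left(12 \right)}\right) = - 109 \left(29 + 12 \left(-27 + 12\right)\right) = - 109 \left(29 + 12 \left(-15\right)\right) = - 109 \left(29 - 180\right) = \left(-109\right) \left(-151\right) = 16459$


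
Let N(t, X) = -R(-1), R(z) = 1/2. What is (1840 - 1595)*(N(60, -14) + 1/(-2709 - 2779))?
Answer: -13725/112 ≈ -122.54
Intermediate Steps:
R(z) = ½
N(t, X) = -½ (N(t, X) = -1*½ = -½)
(1840 - 1595)*(N(60, -14) + 1/(-2709 - 2779)) = (1840 - 1595)*(-½ + 1/(-2709 - 2779)) = 245*(-½ + 1/(-5488)) = 245*(-½ - 1/5488) = 245*(-2745/5488) = -13725/112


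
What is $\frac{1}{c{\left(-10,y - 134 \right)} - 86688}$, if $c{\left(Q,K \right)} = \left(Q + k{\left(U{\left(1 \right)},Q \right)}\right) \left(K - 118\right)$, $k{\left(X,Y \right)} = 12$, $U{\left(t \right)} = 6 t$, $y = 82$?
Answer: $- \frac{1}{87028} \approx -1.1491 \cdot 10^{-5}$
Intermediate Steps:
$c{\left(Q,K \right)} = \left(-118 + K\right) \left(12 + Q\right)$ ($c{\left(Q,K \right)} = \left(Q + 12\right) \left(K - 118\right) = \left(12 + Q\right) \left(-118 + K\right) = \left(-118 + K\right) \left(12 + Q\right)$)
$\frac{1}{c{\left(-10,y - 134 \right)} - 86688} = \frac{1}{\left(-1416 - -1180 + 12 \left(82 - 134\right) + \left(82 - 134\right) \left(-10\right)\right) - 86688} = \frac{1}{\left(-1416 + 1180 + 12 \left(82 - 134\right) + \left(82 - 134\right) \left(-10\right)\right) - 86688} = \frac{1}{\left(-1416 + 1180 + 12 \left(-52\right) - -520\right) - 86688} = \frac{1}{\left(-1416 + 1180 - 624 + 520\right) - 86688} = \frac{1}{-340 - 86688} = \frac{1}{-87028} = - \frac{1}{87028}$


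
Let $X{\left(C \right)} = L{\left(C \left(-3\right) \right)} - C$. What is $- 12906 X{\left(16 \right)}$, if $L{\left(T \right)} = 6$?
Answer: $129060$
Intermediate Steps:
$X{\left(C \right)} = 6 - C$
$- 12906 X{\left(16 \right)} = - 12906 \left(6 - 16\right) = \left(-12906\right) \left(-10\right) = 129060$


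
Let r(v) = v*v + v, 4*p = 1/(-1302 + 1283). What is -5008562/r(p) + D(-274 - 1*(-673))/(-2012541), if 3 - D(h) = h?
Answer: 19407237502682764/50313525 ≈ 3.8573e+8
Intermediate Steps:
D(h) = 3 - h
p = -1/76 (p = 1/(4*(-1302 + 1283)) = (¼)/(-19) = (¼)*(-1/19) = -1/76 ≈ -0.013158)
r(v) = v + v² (r(v) = v² + v = v + v²)
-5008562/r(p) + D(-274 - 1*(-673))/(-2012541) = -5008562*(-76/(1 - 1/76)) + (3 - (-274 - 1*(-673)))/(-2012541) = -5008562/((-1/76*75/76)) + (3 - (-274 + 673))*(-1/2012541) = -5008562/(-75/5776) + (3 - 1*399)*(-1/2012541) = -5008562*(-5776/75) + (3 - 399)*(-1/2012541) = 28929454112/75 - 396*(-1/2012541) = 28929454112/75 + 132/670847 = 19407237502682764/50313525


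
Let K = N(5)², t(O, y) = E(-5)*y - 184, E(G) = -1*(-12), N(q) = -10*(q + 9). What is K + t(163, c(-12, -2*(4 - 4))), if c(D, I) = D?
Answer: 19272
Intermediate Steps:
N(q) = -90 - 10*q (N(q) = -10*(9 + q) = -90 - 10*q)
E(G) = 12
t(O, y) = -184 + 12*y (t(O, y) = 12*y - 184 = -184 + 12*y)
K = 19600 (K = (-90 - 10*5)² = (-90 - 50)² = (-140)² = 19600)
K + t(163, c(-12, -2*(4 - 4))) = 19600 + (-184 + 12*(-12)) = 19600 + (-184 - 144) = 19600 - 328 = 19272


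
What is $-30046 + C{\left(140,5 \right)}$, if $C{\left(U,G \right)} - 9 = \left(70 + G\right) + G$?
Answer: $-29957$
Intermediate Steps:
$C{\left(U,G \right)} = 79 + 2 G$ ($C{\left(U,G \right)} = 9 + \left(\left(70 + G\right) + G\right) = 9 + \left(70 + 2 G\right) = 79 + 2 G$)
$-30046 + C{\left(140,5 \right)} = -30046 + \left(79 + 2 \cdot 5\right) = -30046 + \left(79 + 10\right) = -30046 + 89 = -29957$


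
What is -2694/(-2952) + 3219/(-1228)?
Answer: -129047/75522 ≈ -1.7087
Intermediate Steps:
-2694/(-2952) + 3219/(-1228) = -2694*(-1/2952) + 3219*(-1/1228) = 449/492 - 3219/1228 = -129047/75522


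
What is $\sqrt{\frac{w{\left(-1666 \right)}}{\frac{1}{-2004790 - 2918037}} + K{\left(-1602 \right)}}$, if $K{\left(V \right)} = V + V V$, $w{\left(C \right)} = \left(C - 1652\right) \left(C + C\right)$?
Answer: $5 i \sqrt{2176987418742} \approx 7.3773 \cdot 10^{6} i$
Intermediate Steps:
$w{\left(C \right)} = 2 C \left(-1652 + C\right)$ ($w{\left(C \right)} = \left(-1652 + C\right) 2 C = 2 C \left(-1652 + C\right)$)
$K{\left(V \right)} = V + V^{2}$
$\sqrt{\frac{w{\left(-1666 \right)}}{\frac{1}{-2004790 - 2918037}} + K{\left(-1602 \right)}} = \sqrt{\frac{2 \left(-1666\right) \left(-1652 - 1666\right)}{\frac{1}{-2004790 - 2918037}} - 1602 \left(1 - 1602\right)} = \sqrt{\frac{2 \left(-1666\right) \left(-3318\right)}{\frac{1}{-4922827}} - -2564802} = \sqrt{\frac{11055576}{- \frac{1}{4922827}} + 2564802} = \sqrt{11055576 \left(-4922827\right) + 2564802} = \sqrt{-54424688033352 + 2564802} = \sqrt{-54424685468550} = 5 i \sqrt{2176987418742}$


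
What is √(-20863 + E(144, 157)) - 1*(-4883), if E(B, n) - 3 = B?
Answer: 4883 + 2*I*√5179 ≈ 4883.0 + 143.93*I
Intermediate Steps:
E(B, n) = 3 + B
√(-20863 + E(144, 157)) - 1*(-4883) = √(-20863 + (3 + 144)) - 1*(-4883) = √(-20863 + 147) + 4883 = √(-20716) + 4883 = 2*I*√5179 + 4883 = 4883 + 2*I*√5179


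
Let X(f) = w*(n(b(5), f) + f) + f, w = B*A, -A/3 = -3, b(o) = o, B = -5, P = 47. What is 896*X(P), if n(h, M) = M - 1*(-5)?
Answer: -3949568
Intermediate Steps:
A = 9 (A = -3*(-3) = 9)
w = -45 (w = -5*9 = -45)
n(h, M) = 5 + M (n(h, M) = M + 5 = 5 + M)
X(f) = -225 - 89*f (X(f) = -45*((5 + f) + f) + f = -45*(5 + 2*f) + f = (-225 - 90*f) + f = -225 - 89*f)
896*X(P) = 896*(-225 - 89*47) = 896*(-225 - 4183) = 896*(-4408) = -3949568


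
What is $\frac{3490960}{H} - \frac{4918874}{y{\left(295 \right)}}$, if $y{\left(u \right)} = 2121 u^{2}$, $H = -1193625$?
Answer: $- \frac{1733954066806}{587518219575} \approx -2.9513$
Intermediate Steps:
$\frac{3490960}{H} - \frac{4918874}{y{\left(295 \right)}} = \frac{3490960}{-1193625} - \frac{4918874}{2121 \cdot 295^{2}} = 3490960 \left(- \frac{1}{1193625}\right) - \frac{4918874}{2121 \cdot 87025} = - \frac{698192}{238725} - \frac{4918874}{184580025} = - \frac{1733954066806}{587518219575}$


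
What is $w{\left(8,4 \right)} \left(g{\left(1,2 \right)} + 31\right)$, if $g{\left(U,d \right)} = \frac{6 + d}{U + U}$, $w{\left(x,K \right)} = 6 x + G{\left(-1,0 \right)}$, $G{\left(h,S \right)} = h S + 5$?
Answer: $1855$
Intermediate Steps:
$G{\left(h,S \right)} = 5 + S h$ ($G{\left(h,S \right)} = S h + 5 = 5 + S h$)
$w{\left(x,K \right)} = 5 + 6 x$ ($w{\left(x,K \right)} = 6 x + \left(5 + 0 \left(-1\right)\right) = 6 x + \left(5 + 0\right) = 6 x + 5 = 5 + 6 x$)
$g{\left(U,d \right)} = \frac{6 + d}{2 U}$
$w{\left(8,4 \right)} \left(g{\left(1,2 \right)} + 31\right) = \left(5 + 6 \cdot 8\right) \left(\frac{6 + 2}{2 \cdot 1} + 31\right) = \left(5 + 48\right) \left(\frac{1}{2} \cdot 1 \cdot 8 + 31\right) = 53 \left(4 + 31\right) = 53 \cdot 35 = 1855$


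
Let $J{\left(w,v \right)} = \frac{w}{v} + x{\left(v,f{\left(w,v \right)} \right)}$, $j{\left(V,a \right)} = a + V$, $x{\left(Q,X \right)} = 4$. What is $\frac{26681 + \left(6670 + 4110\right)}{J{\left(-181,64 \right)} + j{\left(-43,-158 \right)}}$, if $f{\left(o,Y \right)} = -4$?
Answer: $- \frac{799168}{4263} \approx -187.47$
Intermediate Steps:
$j{\left(V,a \right)} = V + a$
$J{\left(w,v \right)} = 4 + \frac{w}{v}$ ($J{\left(w,v \right)} = \frac{w}{v} + 4 = 4 + \frac{w}{v}$)
$\frac{26681 + \left(6670 + 4110\right)}{J{\left(-181,64 \right)} + j{\left(-43,-158 \right)}} = \frac{26681 + \left(6670 + 4110\right)}{\left(4 - \frac{181}{64}\right) - 201} = \frac{26681 + 10780}{\left(4 - \frac{181}{64}\right) - 201} = \frac{37461}{\left(4 - \frac{181}{64}\right) - 201} = \frac{37461}{\frac{75}{64} - 201} = \frac{37461}{- \frac{12789}{64}} = 37461 \left(- \frac{64}{12789}\right) = - \frac{799168}{4263}$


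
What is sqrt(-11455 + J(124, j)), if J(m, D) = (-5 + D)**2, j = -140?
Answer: sqrt(9570) ≈ 97.826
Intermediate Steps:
sqrt(-11455 + J(124, j)) = sqrt(-11455 + (-5 - 140)**2) = sqrt(-11455 + (-145)**2) = sqrt(-11455 + 21025) = sqrt(9570)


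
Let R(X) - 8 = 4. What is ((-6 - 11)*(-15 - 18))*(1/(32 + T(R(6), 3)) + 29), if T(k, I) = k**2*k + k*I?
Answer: 29219685/1796 ≈ 16269.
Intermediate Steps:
R(X) = 12 (R(X) = 8 + 4 = 12)
T(k, I) = k**3 + I*k
((-6 - 11)*(-15 - 18))*(1/(32 + T(R(6), 3)) + 29) = ((-6 - 11)*(-15 - 18))*(1/(32 + 12*(3 + 12**2)) + 29) = (-17*(-33))*(1/(32 + 12*(3 + 144)) + 29) = 561*(1/(32 + 12*147) + 29) = 561*(1/(32 + 1764) + 29) = 561*(1/1796 + 29) = 561*(52085/1796) = 29219685/1796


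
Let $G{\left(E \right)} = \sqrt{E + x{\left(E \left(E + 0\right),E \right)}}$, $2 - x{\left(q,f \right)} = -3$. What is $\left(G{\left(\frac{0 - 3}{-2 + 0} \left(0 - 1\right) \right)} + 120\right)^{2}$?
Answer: $\frac{\left(240 + \sqrt{14}\right)^{2}}{4} \approx 14853.0$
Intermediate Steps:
$x{\left(q,f \right)} = 5$ ($x{\left(q,f \right)} = 2 - -3 = 2 + 3 = 5$)
$G{\left(E \right)} = \sqrt{5 + E}$ ($G{\left(E \right)} = \sqrt{E + 5} = \sqrt{5 + E}$)
$\left(G{\left(\frac{0 - 3}{-2 + 0} \left(0 - 1\right) \right)} + 120\right)^{2} = \left(\sqrt{5 + \frac{0 - 3}{-2 + 0} \left(0 - 1\right)} + 120\right)^{2} = \left(\sqrt{5 + - \frac{3}{-2} \left(-1\right)} + 120\right)^{2} = \left(\sqrt{5 + \left(-3\right) \left(- \frac{1}{2}\right) \left(-1\right)} + 120\right)^{2} = \left(\sqrt{5 + \frac{3}{2} \left(-1\right)} + 120\right)^{2} = \left(\sqrt{5 - \frac{3}{2}} + 120\right)^{2} = \left(\sqrt{\frac{7}{2}} + 120\right)^{2} = \left(\frac{\sqrt{14}}{2} + 120\right)^{2} = \left(120 + \frac{\sqrt{14}}{2}\right)^{2}$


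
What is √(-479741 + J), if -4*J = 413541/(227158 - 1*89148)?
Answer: I*√36550104021329810/276020 ≈ 692.63*I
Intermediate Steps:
J = -413541/552040 (J = -413541/(4*(227158 - 1*89148)) = -413541/(4*(227158 - 89148)) = -413541/(4*138010) = -¼*413541/138010 = -413541/552040 ≈ -0.74911)
√(-479741 + J) = √(-479741 - 413541/552040) = √(-264836635181/552040) = I*√36550104021329810/276020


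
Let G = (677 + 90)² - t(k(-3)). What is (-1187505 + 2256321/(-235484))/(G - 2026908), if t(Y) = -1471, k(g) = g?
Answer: 279640683741/338425359632 ≈ 0.82630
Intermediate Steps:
G = 589760 (G = (677 + 90)² - 1*(-1471) = 767² + 1471 = 588289 + 1471 = 589760)
(-1187505 + 2256321/(-235484))/(G - 2026908) = (-1187505 + 2256321/(-235484))/(589760 - 2026908) = (-1187505 + 2256321*(-1/235484))/(-1437148) = (-1187505 - 2256321/235484)*(-1/1437148) = -279640683741/235484*(-1/1437148) = 279640683741/338425359632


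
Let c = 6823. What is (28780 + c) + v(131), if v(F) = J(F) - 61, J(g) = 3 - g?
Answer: 35414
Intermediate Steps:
v(F) = -58 - F (v(F) = (3 - F) - 61 = -58 - F)
(28780 + c) + v(131) = (28780 + 6823) + (-58 - 1*131) = 35603 + (-58 - 131) = 35603 - 189 = 35414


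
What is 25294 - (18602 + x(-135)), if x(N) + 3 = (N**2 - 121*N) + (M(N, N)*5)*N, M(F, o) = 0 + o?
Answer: -118990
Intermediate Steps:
M(F, o) = o
x(N) = -3 - 121*N + 6*N**2 (x(N) = -3 + ((N**2 - 121*N) + (N*5)*N) = -3 + ((N**2 - 121*N) + (5*N)*N) = -3 + ((N**2 - 121*N) + 5*N**2) = -3 + (-121*N + 6*N**2) = -3 - 121*N + 6*N**2)
25294 - (18602 + x(-135)) = 25294 - (18602 + (-3 - 121*(-135) + 6*(-135)**2)) = 25294 - (18602 + (-3 + 16335 + 6*18225)) = 25294 - (18602 + (-3 + 16335 + 109350)) = 25294 - (18602 + 125682) = 25294 - 1*144284 = 25294 - 144284 = -118990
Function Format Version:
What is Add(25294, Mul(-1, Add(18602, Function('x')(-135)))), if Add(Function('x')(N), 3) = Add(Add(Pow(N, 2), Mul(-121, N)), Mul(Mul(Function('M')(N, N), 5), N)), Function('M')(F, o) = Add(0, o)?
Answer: -118990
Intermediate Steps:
Function('M')(F, o) = o
Function('x')(N) = Add(-3, Mul(-121, N), Mul(6, Pow(N, 2))) (Function('x')(N) = Add(-3, Add(Add(Pow(N, 2), Mul(-121, N)), Mul(Mul(N, 5), N))) = Add(-3, Add(Add(Pow(N, 2), Mul(-121, N)), Mul(Mul(5, N), N))) = Add(-3, Add(Add(Pow(N, 2), Mul(-121, N)), Mul(5, Pow(N, 2)))) = Add(-3, Add(Mul(-121, N), Mul(6, Pow(N, 2)))) = Add(-3, Mul(-121, N), Mul(6, Pow(N, 2))))
Add(25294, Mul(-1, Add(18602, Function('x')(-135)))) = Add(25294, Mul(-1, Add(18602, Add(-3, Mul(-121, -135), Mul(6, Pow(-135, 2)))))) = Add(25294, Mul(-1, Add(18602, Add(-3, 16335, Mul(6, 18225))))) = Add(25294, Mul(-1, Add(18602, Add(-3, 16335, 109350)))) = Add(25294, Mul(-1, Add(18602, 125682))) = Add(25294, Mul(-1, 144284)) = Add(25294, -144284) = -118990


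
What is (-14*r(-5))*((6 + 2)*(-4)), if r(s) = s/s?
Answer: 448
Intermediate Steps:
r(s) = 1
(-14*r(-5))*((6 + 2)*(-4)) = (-14*1)*((6 + 2)*(-4)) = -112*(-4) = -14*(-32) = 448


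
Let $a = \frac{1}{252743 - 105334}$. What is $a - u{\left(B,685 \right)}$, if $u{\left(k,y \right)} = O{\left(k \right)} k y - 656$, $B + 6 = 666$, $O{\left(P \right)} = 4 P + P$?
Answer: $- \frac{219923812669695}{147409} \approx -1.4919 \cdot 10^{9}$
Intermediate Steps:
$O{\left(P \right)} = 5 P$
$a = \frac{1}{147409}$ ($a = \frac{1}{252743 - 105334} = \frac{1}{147409} \approx 6.7838 \cdot 10^{-6}$)
$B = 660$ ($B = -6 + 666 = 660$)
$u{\left(k,y \right)} = -656 + 5 y k^{2}$ ($u{\left(k,y \right)} = 5 k k y - 656 = 5 k^{2} y - 656 = 5 y k^{2} - 656 = -656 + 5 y k^{2}$)
$a - u{\left(B,685 \right)} = \frac{1}{147409} - \left(-656 + 5 \cdot 685 \cdot 660^{2}\right) = \frac{1}{147409} - \left(-656 + 5 \cdot 685 \cdot 435600\right) = \frac{1}{147409} - \left(-656 + 1491930000\right) = \frac{1}{147409} - 1491929344 = - \frac{219923812669695}{147409}$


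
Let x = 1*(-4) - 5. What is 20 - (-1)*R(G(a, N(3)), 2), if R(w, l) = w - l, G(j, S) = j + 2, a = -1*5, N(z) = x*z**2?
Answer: 15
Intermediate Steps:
x = -9 (x = -4 - 5 = -9)
N(z) = -9*z**2
a = -5
G(j, S) = 2 + j
20 - (-1)*R(G(a, N(3)), 2) = 20 - (-1)*((2 - 5) - 1*2) = 20 - (-1)*(-3 - 2) = 20 - (-1)*(-5) = 20 - 1*5 = 20 - 5 = 15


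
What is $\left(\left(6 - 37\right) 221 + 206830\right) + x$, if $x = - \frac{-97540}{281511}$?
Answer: $\frac{56296385809}{281511} \approx 1.9998 \cdot 10^{5}$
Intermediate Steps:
$x = \frac{97540}{281511}$ ($x = - \frac{-97540}{281511} = \left(-1\right) \left(- \frac{97540}{281511}\right) = \frac{97540}{281511} \approx 0.34649$)
$\left(\left(6 - 37\right) 221 + 206830\right) + x = \left(\left(6 - 37\right) 221 + 206830\right) + \frac{97540}{281511} = \left(\left(-31\right) 221 + 206830\right) + \frac{97540}{281511} = \left(-6851 + 206830\right) + \frac{97540}{281511} = 199979 + \frac{97540}{281511} = \frac{56296385809}{281511}$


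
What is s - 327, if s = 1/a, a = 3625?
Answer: -1185374/3625 ≈ -327.00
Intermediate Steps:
s = 1/3625 ≈ 0.00027586
s - 327 = 1/3625 - 327 = -1185374/3625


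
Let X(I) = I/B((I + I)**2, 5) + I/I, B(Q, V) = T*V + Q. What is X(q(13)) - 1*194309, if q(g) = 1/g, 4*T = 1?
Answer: -167299136/861 ≈ -1.9431e+5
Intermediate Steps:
T = 1/4 (T = (1/4)*1 = 1/4 ≈ 0.25000)
q(g) = 1/g
B(Q, V) = Q + V/4 (B(Q, V) = V/4 + Q = Q + V/4)
X(I) = 1 + I/(5/4 + 4*I**2) (X(I) = I/((I + I)**2 + (1/4)*5) + I/I = I/((2*I)**2 + 5/4) + 1 = I/(4*I**2 + 5/4) + 1 = I/(5/4 + 4*I**2) + 1 = 1 + I/(5/4 + 4*I**2))
X(q(13)) - 1*194309 = (5 + 4/13 + 16*(1/13)**2)/(5 + 16*(1/13)**2) - 1*194309 = (5 + 4*(1/13) + 16*(1/13)**2)/(5 + 16*(1/13)**2) - 194309 = (5 + 4/13 + 16*(1/169))/(5 + 16*(1/169)) - 194309 = (5 + 4/13 + 16/169)/(5 + 16/169) - 194309 = (913/169)/(861/169) - 194309 = (169/861)*(913/169) - 194309 = 913/861 - 194309 = -167299136/861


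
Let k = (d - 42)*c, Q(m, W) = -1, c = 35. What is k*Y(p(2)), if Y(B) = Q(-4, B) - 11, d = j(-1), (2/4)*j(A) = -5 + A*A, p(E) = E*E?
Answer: 21000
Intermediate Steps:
p(E) = E**2
j(A) = -10 + 2*A**2 (j(A) = 2*(-5 + A*A) = 2*(-5 + A**2) = -10 + 2*A**2)
d = -8 (d = -10 + 2*(-1)**2 = -10 + 2*1 = -10 + 2 = -8)
k = -1750 (k = (-8 - 42)*35 = -50*35 = -1750)
Y(B) = -12 (Y(B) = -1 - 11 = -12)
k*Y(p(2)) = -1750*(-12) = 21000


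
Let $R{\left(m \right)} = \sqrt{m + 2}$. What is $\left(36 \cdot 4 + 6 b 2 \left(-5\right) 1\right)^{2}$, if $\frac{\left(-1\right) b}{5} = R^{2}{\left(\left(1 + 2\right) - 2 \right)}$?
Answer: $1089936$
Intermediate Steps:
$R{\left(m \right)} = \sqrt{2 + m}$
$b = -15$ ($b = - 5 \left(\sqrt{2 + \left(\left(1 + 2\right) - 2\right)}\right)^{2} = - 5 \left(\sqrt{2 + \left(3 - 2\right)}\right)^{2} = - 5 \left(\sqrt{2 + 1}\right)^{2} = - 5 \left(\sqrt{3}\right)^{2} = \left(-5\right) 3 = -15$)
$\left(36 \cdot 4 + 6 b 2 \left(-5\right) 1\right)^{2} = \left(36 \cdot 4 + 6 \left(-15\right) 2 \left(-5\right) 1\right)^{2} = \left(144 + \left(-90\right) 2 \left(-5\right) 1\right)^{2} = \left(144 + \left(-180\right) \left(-5\right) 1\right)^{2} = \left(144 + 900 \cdot 1\right)^{2} = \left(144 + 900\right)^{2} = 1044^{2} = 1089936$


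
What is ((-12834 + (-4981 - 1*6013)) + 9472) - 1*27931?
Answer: -42287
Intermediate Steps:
((-12834 + (-4981 - 1*6013)) + 9472) - 1*27931 = ((-12834 + (-4981 - 6013)) + 9472) - 27931 = ((-12834 - 10994) + 9472) - 27931 = (-23828 + 9472) - 27931 = -14356 - 27931 = -42287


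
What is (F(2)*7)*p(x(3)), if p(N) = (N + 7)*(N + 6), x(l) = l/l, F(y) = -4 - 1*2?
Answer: -2352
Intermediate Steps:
F(y) = -6 (F(y) = -4 - 2 = -6)
x(l) = 1
p(N) = (6 + N)*(7 + N) (p(N) = (7 + N)*(6 + N) = (6 + N)*(7 + N))
(F(2)*7)*p(x(3)) = (-6*7)*(42 + 1**2 + 13*1) = -42*(42 + 1 + 13) = -42*56 = -2352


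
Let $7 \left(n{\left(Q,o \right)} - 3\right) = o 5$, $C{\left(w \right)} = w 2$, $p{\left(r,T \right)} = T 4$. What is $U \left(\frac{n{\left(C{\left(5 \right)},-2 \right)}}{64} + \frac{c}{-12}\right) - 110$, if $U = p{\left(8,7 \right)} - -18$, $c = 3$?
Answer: $- \frac{26963}{224} \approx -120.37$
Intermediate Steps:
$p{\left(r,T \right)} = 4 T$
$C{\left(w \right)} = 2 w$
$n{\left(Q,o \right)} = 3 + \frac{5 o}{7}$ ($n{\left(Q,o \right)} = 3 + \frac{o 5}{7} = 3 + \frac{5 o}{7}$)
$U = 46$ ($U = 4 \cdot 7 - -18 = 28 + 18 = 46$)
$U \left(\frac{n{\left(C{\left(5 \right)},-2 \right)}}{64} + \frac{c}{-12}\right) - 110 = 46 \left(\frac{3 + \frac{5}{7} \left(-2\right)}{64} + \frac{3}{-12}\right) - 110 = 46 \left(\left(3 - \frac{10}{7}\right) \frac{1}{64} + 3 \left(- \frac{1}{12}\right)\right) - 110 = 46 \left(\frac{11}{7} \cdot \frac{1}{64} - \frac{1}{4}\right) - 110 = 46 \left(\frac{11}{448} - \frac{1}{4}\right) - 110 = 46 \left(- \frac{101}{448}\right) - 110 = - \frac{2323}{224} - 110 = - \frac{26963}{224}$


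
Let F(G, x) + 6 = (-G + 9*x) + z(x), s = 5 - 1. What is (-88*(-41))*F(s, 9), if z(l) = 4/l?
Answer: 2319944/9 ≈ 2.5777e+5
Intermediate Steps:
s = 4
F(G, x) = -6 - G + 4/x + 9*x (F(G, x) = -6 + ((-G + 9*x) + 4/x) = -6 + (-G + 4/x + 9*x) = -6 - G + 4/x + 9*x)
(-88*(-41))*F(s, 9) = (-88*(-41))*(-6 - 1*4 + 4/9 + 9*9) = 3608*(-6 - 4 + 4*(⅑) + 81) = 3608*(-6 - 4 + 4/9 + 81) = 3608*(643/9) = 2319944/9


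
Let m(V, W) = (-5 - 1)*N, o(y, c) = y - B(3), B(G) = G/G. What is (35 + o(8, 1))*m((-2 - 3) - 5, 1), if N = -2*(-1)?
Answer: -504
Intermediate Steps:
B(G) = 1
o(y, c) = -1 + y (o(y, c) = y - 1*1 = y - 1 = -1 + y)
N = 2
m(V, W) = -12 (m(V, W) = (-5 - 1)*2 = -6*2 = -12)
(35 + o(8, 1))*m((-2 - 3) - 5, 1) = (35 + (-1 + 8))*(-12) = (35 + 7)*(-12) = 42*(-12) = -504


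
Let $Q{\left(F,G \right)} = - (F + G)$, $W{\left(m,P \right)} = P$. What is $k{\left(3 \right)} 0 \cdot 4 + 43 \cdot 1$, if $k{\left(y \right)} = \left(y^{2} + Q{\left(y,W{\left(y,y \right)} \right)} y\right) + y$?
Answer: $43$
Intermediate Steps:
$Q{\left(F,G \right)} = - F - G$
$k{\left(y \right)} = y - y^{2}$ ($k{\left(y \right)} = \left(y^{2} + \left(- y - y\right) y\right) + y = \left(y^{2} + - 2 y y\right) + y = \left(y^{2} - 2 y^{2}\right) + y = - y^{2} + y = y - y^{2}$)
$k{\left(3 \right)} 0 \cdot 4 + 43 \cdot 1 = 3 \left(1 - 3\right) 0 \cdot 4 + 43 \cdot 1 = 3 \left(1 - 3\right) 0 + 43 = 3 \left(-2\right) 0 + 43 = \left(-6\right) 0 + 43 = 0 + 43 = 43$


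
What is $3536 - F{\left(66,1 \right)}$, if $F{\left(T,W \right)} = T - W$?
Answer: $3471$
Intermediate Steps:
$3536 - F{\left(66,1 \right)} = 3536 - \left(66 - 1\right) = 3536 - 65 = 3471$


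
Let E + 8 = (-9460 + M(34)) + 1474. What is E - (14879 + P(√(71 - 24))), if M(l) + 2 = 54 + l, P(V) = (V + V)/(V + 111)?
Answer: -139843772/6137 - 111*√47/6137 ≈ -22787.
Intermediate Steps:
P(V) = 2*V/(111 + V) (P(V) = (2*V)/(111 + V) = 2*V/(111 + V))
M(l) = 52 + l (M(l) = -2 + (54 + l) = 52 + l)
E = -7908 (E = -8 + ((-9460 + (52 + 34)) + 1474) = -8 + ((-9460 + 86) + 1474) = -8 + (-9374 + 1474) = -8 - 7900 = -7908)
E - (14879 + P(√(71 - 24))) = -7908 - (14879 + 2*√(71 - 24)/(111 + √(71 - 24))) = -7908 - (14879 + 2*√47/(111 + √47)) = -7908 + (-14879 - 2*√47/(111 + √47)) = -22787 - 2*√47/(111 + √47)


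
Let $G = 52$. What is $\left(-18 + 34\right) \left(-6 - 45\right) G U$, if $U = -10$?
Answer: $424320$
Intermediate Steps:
$\left(-18 + 34\right) \left(-6 - 45\right) G U = \left(-18 + 34\right) \left(-6 - 45\right) 52 \left(-10\right) = 16 \left(-51\right) 52 \left(-10\right) = \left(-816\right) 52 \left(-10\right) = \left(-42432\right) \left(-10\right) = 424320$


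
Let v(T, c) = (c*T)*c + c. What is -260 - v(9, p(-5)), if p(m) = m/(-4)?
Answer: -4405/16 ≈ -275.31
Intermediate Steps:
p(m) = -m/4 (p(m) = m*(-1/4) = -m/4)
v(T, c) = c + T*c**2 (v(T, c) = (T*c)*c + c = T*c**2 + c = c + T*c**2)
-260 - v(9, p(-5)) = -260 - (-1/4*(-5))*(1 + 9*(-1/4*(-5))) = -260 - 5*(1 + 9*(5/4))/4 = -260 - 5*(1 + 45/4)/4 = -260 - 5*49/(4*4) = -260 - 1*245/16 = -260 - 245/16 = -4405/16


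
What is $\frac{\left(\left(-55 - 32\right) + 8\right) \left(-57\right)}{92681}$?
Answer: $\frac{4503}{92681} \approx 0.048586$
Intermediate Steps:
$\frac{\left(\left(-55 - 32\right) + 8\right) \left(-57\right)}{92681} = \left(-87 + 8\right) \left(-57\right) \frac{1}{92681} = \left(-79\right) \left(-57\right) \frac{1}{92681} = 4503 \cdot \frac{1}{92681} = \frac{4503}{92681}$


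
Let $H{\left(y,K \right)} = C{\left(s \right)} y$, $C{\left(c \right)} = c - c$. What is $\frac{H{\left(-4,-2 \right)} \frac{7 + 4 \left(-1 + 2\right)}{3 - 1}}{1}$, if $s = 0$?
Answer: $0$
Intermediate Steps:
$C{\left(c \right)} = 0$
$H{\left(y,K \right)} = 0$ ($H{\left(y,K \right)} = 0 y = 0$)
$\frac{H{\left(-4,-2 \right)} \frac{7 + 4 \left(-1 + 2\right)}{3 - 1}}{1} = \frac{0 \frac{7 + 4 \left(-1 + 2\right)}{3 - 1}}{1} = 0 \frac{7 + 4 \cdot 1}{2} \cdot 1 = 0 \left(7 + 4\right) \frac{1}{2} \cdot 1 = 0 \cdot 11 \cdot \frac{1}{2} \cdot 1 = 0 \cdot \frac{11}{2} \cdot 1 = 0 \cdot 1 = 0$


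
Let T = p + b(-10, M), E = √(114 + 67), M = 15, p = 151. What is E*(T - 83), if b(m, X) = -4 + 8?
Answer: 72*√181 ≈ 968.66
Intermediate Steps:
b(m, X) = 4
E = √181 ≈ 13.454
T = 155 (T = 151 + 4 = 155)
E*(T - 83) = √181*(155 - 83) = √181*72 = 72*√181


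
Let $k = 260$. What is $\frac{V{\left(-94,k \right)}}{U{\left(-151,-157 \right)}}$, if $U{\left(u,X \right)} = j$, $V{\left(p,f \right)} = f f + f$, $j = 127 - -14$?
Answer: $\frac{22620}{47} \approx 481.28$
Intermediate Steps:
$j = 141$ ($j = 127 + 14 = 141$)
$V{\left(p,f \right)} = f + f^{2}$ ($V{\left(p,f \right)} = f^{2} + f = f + f^{2}$)
$U{\left(u,X \right)} = 141$
$\frac{V{\left(-94,k \right)}}{U{\left(-151,-157 \right)}} = \frac{260 \left(1 + 260\right)}{141} = 260 \cdot 261 \cdot \frac{1}{141} = 67860 \cdot \frac{1}{141} = \frac{22620}{47}$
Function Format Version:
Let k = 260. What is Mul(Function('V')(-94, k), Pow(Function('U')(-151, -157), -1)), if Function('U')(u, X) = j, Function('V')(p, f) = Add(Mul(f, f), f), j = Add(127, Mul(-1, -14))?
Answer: Rational(22620, 47) ≈ 481.28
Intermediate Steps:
j = 141 (j = Add(127, 14) = 141)
Function('V')(p, f) = Add(f, Pow(f, 2)) (Function('V')(p, f) = Add(Pow(f, 2), f) = Add(f, Pow(f, 2)))
Function('U')(u, X) = 141
Mul(Function('V')(-94, k), Pow(Function('U')(-151, -157), -1)) = Mul(Mul(260, Add(1, 260)), Pow(141, -1)) = Mul(Mul(260, 261), Rational(1, 141)) = Mul(67860, Rational(1, 141)) = Rational(22620, 47)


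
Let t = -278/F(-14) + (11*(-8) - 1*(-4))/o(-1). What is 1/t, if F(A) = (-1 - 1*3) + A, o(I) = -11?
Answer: 99/2285 ≈ 0.043326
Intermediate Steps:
F(A) = -4 + A (F(A) = (-1 - 3) + A = -4 + A)
t = 2285/99 (t = -278/(-4 - 14) + (11*(-8) - 1*(-4))/(-11) = -278/(-18) + (-88 + 4)*(-1/11) = -278*(-1/18) - 84*(-1/11) = 139/9 + 84/11 = 2285/99 ≈ 23.081)
1/t = 1/(2285/99) = 99/2285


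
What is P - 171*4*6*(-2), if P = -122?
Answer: 8086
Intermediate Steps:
P - 171*4*6*(-2) = -122 - 171*4*6*(-2) = -122 - 4104*(-2) = -122 - 171*(-48) = -122 + 8208 = 8086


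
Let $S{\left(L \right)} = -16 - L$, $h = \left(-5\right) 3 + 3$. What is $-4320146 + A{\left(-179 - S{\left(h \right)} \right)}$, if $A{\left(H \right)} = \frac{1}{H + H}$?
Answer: $- \frac{1512051101}{350} \approx -4.3201 \cdot 10^{6}$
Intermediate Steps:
$h = -12$ ($h = -15 + 3 = -12$)
$A{\left(H \right)} = \frac{1}{2 H}$
$-4320146 + A{\left(-179 - S{\left(h \right)} \right)} = -4320146 + \frac{1}{2 \left(-179 - \left(-16 - -12\right)\right)} = -4320146 + \frac{1}{2 \left(-179 - \left(-16 + 12\right)\right)} = -4320146 + \frac{1}{2 \left(-179 - -4\right)} = -4320146 + \frac{1}{2 \left(-179 + 4\right)} = -4320146 + \frac{1}{2 \left(-175\right)} = -4320146 + \frac{1}{2} \left(- \frac{1}{175}\right) = -4320146 - \frac{1}{350} = - \frac{1512051101}{350}$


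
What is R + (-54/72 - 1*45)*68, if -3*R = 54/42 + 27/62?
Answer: -1350423/434 ≈ -3111.6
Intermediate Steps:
R = -249/434 (R = -(54/42 + 27/62)/3 = -(54*(1/42) + 27*(1/62))/3 = -(9/7 + 27/62)/3 = -1/3*747/434 = -249/434 ≈ -0.57373)
R + (-54/72 - 1*45)*68 = -249/434 + (-54/72 - 1*45)*68 = -249/434 + (-54*1/72 - 45)*68 = -249/434 + (-3/4 - 45)*68 = -249/434 - 183/4*68 = -249/434 - 3111 = -1350423/434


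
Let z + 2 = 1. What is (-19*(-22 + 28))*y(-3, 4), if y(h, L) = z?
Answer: 114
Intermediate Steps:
z = -1 (z = -2 + 1 = -1)
y(h, L) = -1
(-19*(-22 + 28))*y(-3, 4) = -19*(-22 + 28)*(-1) = -19*6*(-1) = -114*(-1) = 114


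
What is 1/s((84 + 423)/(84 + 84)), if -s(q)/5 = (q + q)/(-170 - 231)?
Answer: 11228/845 ≈ 13.288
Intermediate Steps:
s(q) = 10*q/401 (s(q) = -5*(q + q)/(-170 - 231) = -5*2*q/(-401) = -5*2*q*(-1)/401 = -(-10)*q/401 = 10*q/401)
1/s((84 + 423)/(84 + 84)) = 1/(10*((84 + 423)/(84 + 84))/401) = 1/(10*(507/168)/401) = 1/(10*(507*(1/168))/401) = 1/((10/401)*(169/56)) = 1/(845/11228) = 11228/845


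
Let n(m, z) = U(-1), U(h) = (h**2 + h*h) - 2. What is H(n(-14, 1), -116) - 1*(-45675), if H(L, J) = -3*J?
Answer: 46023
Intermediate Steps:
U(h) = -2 + 2*h**2 (U(h) = (h**2 + h**2) - 2 = 2*h**2 - 2 = -2 + 2*h**2)
n(m, z) = 0 (n(m, z) = -2 + 2*(-1)**2 = -2 + 2*1 = -2 + 2 = 0)
H(n(-14, 1), -116) - 1*(-45675) = -3*(-116) - 1*(-45675) = 348 + 45675 = 46023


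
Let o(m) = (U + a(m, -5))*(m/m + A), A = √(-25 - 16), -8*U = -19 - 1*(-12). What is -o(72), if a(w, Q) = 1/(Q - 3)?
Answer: -¾ - 3*I*√41/4 ≈ -0.75 - 4.8023*I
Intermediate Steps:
U = 7/8 (U = -(-19 - 1*(-12))/8 = -(-19 + 12)/8 = -⅛*(-7) = 7/8 ≈ 0.87500)
A = I*√41 (A = √(-41) = I*√41 ≈ 6.4031*I)
a(w, Q) = 1/(-3 + Q)
o(m) = ¾ + 3*I*√41/4 (o(m) = (7/8 + 1/(-3 - 5))*(m/m + I*√41) = (7/8 + 1/(-8))*(1 + I*√41) = (7/8 - ⅛)*(1 + I*√41) = 3*(1 + I*√41)/4 = ¾ + 3*I*√41/4)
-o(72) = -(¾ + 3*I*√41/4) = -¾ - 3*I*√41/4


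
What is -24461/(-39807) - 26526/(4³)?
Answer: -527177489/1273824 ≈ -413.85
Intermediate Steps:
-24461/(-39807) - 26526/(4³) = -24461*(-1/39807) - 26526/64 = 24461/39807 - 26526*1/64 = 24461/39807 - 13263/32 = -527177489/1273824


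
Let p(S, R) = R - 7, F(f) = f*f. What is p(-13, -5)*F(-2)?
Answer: -48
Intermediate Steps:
F(f) = f**2
p(S, R) = -7 + R
p(-13, -5)*F(-2) = (-7 - 5)*(-2)**2 = -12*4 = -48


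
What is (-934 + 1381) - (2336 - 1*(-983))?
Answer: -2872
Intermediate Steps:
(-934 + 1381) - (2336 - 1*(-983)) = 447 - (2336 + 983) = 447 - 1*3319 = 447 - 3319 = -2872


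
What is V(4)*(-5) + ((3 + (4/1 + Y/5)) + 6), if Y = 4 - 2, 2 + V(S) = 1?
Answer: 92/5 ≈ 18.400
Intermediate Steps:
V(S) = -1 (V(S) = -2 + 1 = -1)
Y = 2
V(4)*(-5) + ((3 + (4/1 + Y/5)) + 6) = -1*(-5) + ((3 + (4/1 + 2/5)) + 6) = 5 + ((3 + (4*1 + 2*(⅕))) + 6) = 5 + ((3 + (4 + ⅖)) + 6) = 5 + ((3 + 22/5) + 6) = 5 + (37/5 + 6) = 5 + 67/5 = 92/5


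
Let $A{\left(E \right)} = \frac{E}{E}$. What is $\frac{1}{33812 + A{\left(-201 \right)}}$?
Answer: $\frac{1}{33813} \approx 2.9574 \cdot 10^{-5}$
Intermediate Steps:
$A{\left(E \right)} = 1$
$\frac{1}{33812 + A{\left(-201 \right)}} = \frac{1}{33812 + 1} = \frac{1}{33813}$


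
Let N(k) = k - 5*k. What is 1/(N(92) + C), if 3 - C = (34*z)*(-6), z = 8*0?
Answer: -1/365 ≈ -0.0027397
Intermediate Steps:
z = 0
N(k) = -4*k
C = 3 (C = 3 - 34*0*(-6) = 3 - 0*(-6) = 3 - 1*0 = 3 + 0 = 3)
1/(N(92) + C) = 1/(-4*92 + 3) = 1/(-368 + 3) = 1/(-365) = -1/365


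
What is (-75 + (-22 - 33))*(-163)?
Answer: 21190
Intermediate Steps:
(-75 + (-22 - 33))*(-163) = (-75 - 55)*(-163) = -130*(-163) = 21190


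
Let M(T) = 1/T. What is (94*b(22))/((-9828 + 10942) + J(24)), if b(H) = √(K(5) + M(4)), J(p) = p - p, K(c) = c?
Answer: 47*√21/1114 ≈ 0.19334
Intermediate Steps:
J(p) = 0
b(H) = √21/2 (b(H) = √(5 + 1/4) = √(5 + ¼) = √(21/4) = √21/2)
(94*b(22))/((-9828 + 10942) + J(24)) = (94*(√21/2))/((-9828 + 10942) + 0) = (47*√21)/(1114 + 0) = (47*√21)/1114 = (47*√21)*(1/1114) = 47*√21/1114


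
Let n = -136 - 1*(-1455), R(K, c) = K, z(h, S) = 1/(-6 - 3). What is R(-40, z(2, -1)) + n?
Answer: 1279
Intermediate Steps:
z(h, S) = -⅑ (z(h, S) = 1/(-9) = -⅑)
n = 1319 (n = -136 + 1455 = 1319)
R(-40, z(2, -1)) + n = -40 + 1319 = 1279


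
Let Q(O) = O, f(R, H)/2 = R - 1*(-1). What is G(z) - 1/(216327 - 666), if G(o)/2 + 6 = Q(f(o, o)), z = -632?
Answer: -546916297/215661 ≈ -2536.0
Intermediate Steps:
f(R, H) = 2 + 2*R (f(R, H) = 2*(R - 1*(-1)) = 2*(R + 1) = 2*(1 + R) = 2 + 2*R)
G(o) = -8 + 4*o (G(o) = -12 + 2*(2 + 2*o) = -12 + (4 + 4*o) = -8 + 4*o)
G(z) - 1/(216327 - 666) = (-8 + 4*(-632)) - 1/(216327 - 666) = (-8 - 2528) - 1/215661 = -2536 - 1*1/215661 = -2536 - 1/215661 = -546916297/215661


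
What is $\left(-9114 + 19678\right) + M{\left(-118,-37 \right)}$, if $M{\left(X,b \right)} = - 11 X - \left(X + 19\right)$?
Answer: $11961$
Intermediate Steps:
$M{\left(X,b \right)} = -19 - 12 X$ ($M{\left(X,b \right)} = - 11 X - \left(19 + X\right) = -19 - 12 X$)
$\left(-9114 + 19678\right) + M{\left(-118,-37 \right)} = \left(-9114 + 19678\right) - -1397 = 10564 + \left(-19 + 1416\right) = 10564 + 1397 = 11961$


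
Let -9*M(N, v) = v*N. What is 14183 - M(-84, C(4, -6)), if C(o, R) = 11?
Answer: 42241/3 ≈ 14080.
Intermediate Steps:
M(N, v) = -N*v/9 (M(N, v) = -v*N/9 = -N*v/9)
14183 - M(-84, C(4, -6)) = 14183 - (-1)*(-84)*11/9 = 14183 - 1*308/3 = 14183 - 308/3 = 42241/3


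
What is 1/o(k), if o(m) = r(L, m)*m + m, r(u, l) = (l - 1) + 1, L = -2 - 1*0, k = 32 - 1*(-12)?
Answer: 1/1980 ≈ 0.00050505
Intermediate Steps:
k = 44 (k = 32 + 12 = 44)
L = -2 (L = -2 + 0 = -2)
r(u, l) = l (r(u, l) = (-1 + l) + 1 = l)
o(m) = m + m² (o(m) = m*m + m = m² + m = m + m²)
1/o(k) = 1/(44*(1 + 44)) = 1/(44*45) = 1/1980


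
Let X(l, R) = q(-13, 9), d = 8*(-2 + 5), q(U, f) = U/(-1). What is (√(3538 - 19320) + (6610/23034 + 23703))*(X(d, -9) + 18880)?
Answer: 5157614353108/11517 + 18893*I*√15782 ≈ 4.4783e+8 + 2.3735e+6*I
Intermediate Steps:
q(U, f) = -U (q(U, f) = U*(-1) = -U)
d = 24 (d = 8*3 = 24)
X(l, R) = 13 (X(l, R) = -1*(-13) = 13)
(√(3538 - 19320) + (6610/23034 + 23703))*(X(d, -9) + 18880) = (√(3538 - 19320) + (6610/23034 + 23703))*(13 + 18880) = (√(-15782) + (6610*(1/23034) + 23703))*18893 = (I*√15782 + (3305/11517 + 23703))*18893 = (I*√15782 + 272990756/11517)*18893 = (272990756/11517 + I*√15782)*18893 = 5157614353108/11517 + 18893*I*√15782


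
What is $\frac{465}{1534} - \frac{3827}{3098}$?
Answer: $- \frac{1107512}{1188083} \approx -0.93218$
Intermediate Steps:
$\frac{465}{1534} - \frac{3827}{3098} = - \frac{1107512}{1188083}$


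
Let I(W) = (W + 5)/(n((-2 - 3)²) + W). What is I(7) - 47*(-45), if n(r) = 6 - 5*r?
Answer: 59217/28 ≈ 2114.9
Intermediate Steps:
I(W) = (5 + W)/(-119 + W) (I(W) = (W + 5)/((6 - 5*(-2 - 3)²) + W) = (5 + W)/((6 - 5*(-5)²) + W) = (5 + W)/((6 - 5*25) + W) = (5 + W)/((6 - 125) + W) = (5 + W)/(-119 + W))
I(7) - 47*(-45) = (5 + 7)/(-119 + 7) - 47*(-45) = 12/(-112) + 2115 = -1/112*12 + 2115 = -3/28 + 2115 = 59217/28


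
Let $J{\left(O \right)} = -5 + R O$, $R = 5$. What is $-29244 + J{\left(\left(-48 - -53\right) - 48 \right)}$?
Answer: $-29464$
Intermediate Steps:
$J{\left(O \right)} = -5 + 5 O$
$-29244 + J{\left(\left(-48 - -53\right) - 48 \right)} = -29244 + \left(-5 + 5 \left(\left(-48 - -53\right) - 48\right)\right) = -29244 + \left(-5 + 5 \left(\left(-48 + 53\right) - 48\right)\right) = -29244 + \left(-5 + 5 \left(5 - 48\right)\right) = -29244 + \left(-5 + 5 \left(-43\right)\right) = -29244 - 220 = -29464$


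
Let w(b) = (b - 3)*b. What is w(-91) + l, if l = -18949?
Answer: -10395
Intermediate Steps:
w(b) = b*(-3 + b) (w(b) = (-3 + b)*b = b*(-3 + b))
w(-91) + l = -91*(-3 - 91) - 18949 = -91*(-94) - 18949 = 8554 - 18949 = -10395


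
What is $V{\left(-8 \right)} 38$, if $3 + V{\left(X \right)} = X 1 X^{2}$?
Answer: $-19570$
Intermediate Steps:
$V{\left(X \right)} = -3 + X^{3}$ ($V{\left(X \right)} = -3 + X 1 X^{2} = -3 + X X^{2} = -3 + X^{3}$)
$V{\left(-8 \right)} 38 = \left(-3 + \left(-8\right)^{3}\right) 38 = \left(-3 - 512\right) 38 = \left(-515\right) 38 = -19570$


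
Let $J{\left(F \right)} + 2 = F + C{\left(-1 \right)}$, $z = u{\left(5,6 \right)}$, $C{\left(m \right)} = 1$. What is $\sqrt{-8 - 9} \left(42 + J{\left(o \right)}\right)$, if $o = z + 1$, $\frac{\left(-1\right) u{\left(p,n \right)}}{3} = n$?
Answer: $24 i \sqrt{17} \approx 98.955 i$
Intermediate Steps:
$u{\left(p,n \right)} = - 3 n$
$z = -18$ ($z = \left(-3\right) 6 = -18$)
$o = -17$ ($o = -18 + 1 = -17$)
$J{\left(F \right)} = -1 + F$ ($J{\left(F \right)} = -2 + \left(F + 1\right) = -2 + \left(1 + F\right) = -1 + F$)
$\sqrt{-8 - 9} \left(42 + J{\left(o \right)}\right) = \sqrt{-8 - 9} \left(42 - 18\right) = \sqrt{-8 - 9} \cdot 24 = \sqrt{-17} \cdot 24 = i \sqrt{17} \cdot 24 = 24 i \sqrt{17}$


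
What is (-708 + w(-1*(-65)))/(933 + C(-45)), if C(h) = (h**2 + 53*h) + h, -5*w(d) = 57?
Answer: -109/80 ≈ -1.3625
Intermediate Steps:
w(d) = -57/5 (w(d) = -1/5*57 = -57/5)
C(h) = h**2 + 54*h
(-708 + w(-1*(-65)))/(933 + C(-45)) = (-708 - 57/5)/(933 - 45*(54 - 45)) = -3597/(5*(933 - 45*9)) = -3597/(5*(933 - 405)) = -3597/5/528 = -3597/5*1/528 = -109/80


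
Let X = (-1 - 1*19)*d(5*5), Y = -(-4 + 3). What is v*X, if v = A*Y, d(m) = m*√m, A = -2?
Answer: 5000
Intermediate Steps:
Y = 1 (Y = -1*(-1) = 1)
d(m) = m^(3/2)
v = -2 (v = -2*1 = -2)
X = -2500 (X = (-1 - 1*19)*(5*5)^(3/2) = (-1 - 19)*25^(3/2) = -20*125 = -2500)
v*X = -2*(-2500) = 5000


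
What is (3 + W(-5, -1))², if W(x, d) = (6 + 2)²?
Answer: 4489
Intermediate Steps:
W(x, d) = 64 (W(x, d) = 8² = 64)
(3 + W(-5, -1))² = (3 + 64)² = 67² = 4489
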